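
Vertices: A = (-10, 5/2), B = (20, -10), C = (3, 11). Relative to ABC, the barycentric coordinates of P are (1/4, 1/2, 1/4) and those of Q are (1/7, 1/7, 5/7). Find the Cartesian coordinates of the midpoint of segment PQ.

(331/56, 289/112)

Barycentric coordinates of the midpoint are the average: (11/56, 9/28, 27/56).
Converting: (11/56)·A + (9/28)·B + (27/56)·C = (331/56, 289/112).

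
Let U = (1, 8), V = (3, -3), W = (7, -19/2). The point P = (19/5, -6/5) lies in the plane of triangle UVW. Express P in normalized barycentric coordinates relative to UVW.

(2/5, 1/5, 2/5)

Signed area of the reference triangle: [UVW] = ½·(1·(-3−(-19/2)) + 3·(-19/2−8) + 7·(8−(-3))) = ½·(13/2 − 105/2 + 77) = 31/2.
[PVW] = ½·((19/5)·(-3−(-19/2)) + 3·(-19/2−(-6/5)) + 7·(-6/5−(-3))) = ½·(247/10 − 249/10 + 63/5) = 31/5, so the U-coordinate is (31/5)/(31/2) = 2/5.
[UPW] = ½·(1·(-6/5−(-19/2)) + (19/5)·(-19/2−8) + 7·(8−(-6/5))) = ½·(83/10 − 133/2 + 322/5) = 31/10, so the V-coordinate is 1/5.
[UVP] = ½·(1·(-3−(-6/5)) + 3·(-6/5−8) + (19/5)·(8−(-3))) = ½·(-9/5 − 138/5 + 209/5) = 31/5, so the W-coordinate is 2/5.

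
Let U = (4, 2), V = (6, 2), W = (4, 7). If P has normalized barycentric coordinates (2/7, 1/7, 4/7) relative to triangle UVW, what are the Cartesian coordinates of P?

P = (2/7)·U + (1/7)·V + (4/7)·W.
x-coordinate: (2/7)·4 + (1/7)·6 + (4/7)·4 = 30/7.
y-coordinate: (2/7)·2 + (1/7)·2 + (4/7)·7 = 34/7.

(30/7, 34/7)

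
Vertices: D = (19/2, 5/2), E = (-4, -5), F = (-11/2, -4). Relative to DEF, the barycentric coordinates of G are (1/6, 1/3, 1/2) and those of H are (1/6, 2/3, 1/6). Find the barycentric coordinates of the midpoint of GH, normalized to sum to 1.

Since both coordinate triples sum to 1, the midpoint's barycentrics are the componentwise average.
(1/6+1/6)/2 = 1/6; similarly 1/2 and 1/3.

(1/6, 1/2, 1/3)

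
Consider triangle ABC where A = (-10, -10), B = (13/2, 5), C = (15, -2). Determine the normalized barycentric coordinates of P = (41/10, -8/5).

(3/10, 2/5, 3/10)

Signed area of the reference triangle: [ABC] = ½·((-10)·(5−(-2)) + (13/2)·(-2−(-10)) + 15·(-10−5)) = ½·(-70 + 52 − 225) = -243/2.
[PBC] = ½·((41/10)·(5−(-2)) + (13/2)·(-2−(-8/5)) + 15·(-8/5−5)) = ½·(287/10 − 13/5 − 99) = -729/20, so the A-coordinate is (-729/20)/(-243/2) = 3/10.
[APC] = ½·((-10)·(-8/5−(-2)) + (41/10)·(-2−(-10)) + 15·(-10−(-8/5))) = ½·(-4 + 164/5 − 126) = -243/5, so the B-coordinate is 2/5.
[ABP] = ½·((-10)·(5−(-8/5)) + (13/2)·(-8/5−(-10)) + (41/10)·(-10−5)) = ½·(-66 + 273/5 − 123/2) = -729/20, so the C-coordinate is 3/10.
Check: 3/10 + 2/5 + 3/10 = 1.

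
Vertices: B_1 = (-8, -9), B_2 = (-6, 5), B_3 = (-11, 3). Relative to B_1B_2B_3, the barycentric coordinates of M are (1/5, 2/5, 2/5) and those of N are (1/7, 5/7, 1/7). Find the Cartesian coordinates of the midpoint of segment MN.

(-77/10, 72/35)

Barycentric coordinates of the midpoint are the average: (6/35, 39/70, 19/70).
Converting: (6/35)·B_1 + (39/70)·B_2 + (19/70)·B_3 = (-77/10, 72/35).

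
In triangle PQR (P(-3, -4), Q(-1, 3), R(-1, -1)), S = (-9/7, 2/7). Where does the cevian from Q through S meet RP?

(-3/2, -7/4)

Barycentric coordinates of S with respect to PQR: (1/7, 3/7, 3/7).
On side RP the Q-coordinate is zero; dropping S's Q-weight 3/7 and renormalizing the remaining 3/7 : 1/7 gives weights 3/4, 1/4 on R, P.
T = (3/4)·(-1, -1) + (1/4)·(-3, -4) = (-3/2, -7/4).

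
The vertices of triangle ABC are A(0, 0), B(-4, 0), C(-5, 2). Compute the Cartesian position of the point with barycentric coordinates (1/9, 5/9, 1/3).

P = (1/9)·A + (5/9)·B + (1/3)·C.
x-coordinate: (1/9)·0 + (5/9)·(-4) + (1/3)·(-5) = -35/9.
y-coordinate: (1/9)·0 + (5/9)·0 + (1/3)·2 = 2/3.

(-35/9, 2/3)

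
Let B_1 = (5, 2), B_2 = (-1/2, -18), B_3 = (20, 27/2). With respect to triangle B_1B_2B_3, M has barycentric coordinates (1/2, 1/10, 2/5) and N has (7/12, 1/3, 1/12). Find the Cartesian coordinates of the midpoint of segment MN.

(223/30, 107/240)

Barycentric coordinates of the midpoint are the average: (13/24, 13/60, 29/120).
Converting: (13/24)·B_1 + (13/60)·B_2 + (29/120)·B_3 = (223/30, 107/240).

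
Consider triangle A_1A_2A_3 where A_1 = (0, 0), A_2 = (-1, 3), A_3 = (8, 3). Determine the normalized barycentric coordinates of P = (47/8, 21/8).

Signed area of the reference triangle: [A_1A_2A_3] = ½·(0·(3−3) + (-1)·(3−0) + 8·(0−3)) = ½·(0 − 3 − 24) = -27/2.
[PA_2A_3] = ½·((47/8)·(3−3) + (-1)·(3−(21/8)) + 8·(21/8−3)) = ½·(0 − 3/8 − 3) = -27/16, so the A_1-coordinate is (-27/16)/(-27/2) = 1/8.
[A_1PA_3] = ½·(0·(21/8−3) + (47/8)·(3−0) + 8·(0−(21/8))) = ½·(0 + 141/8 − 21) = -27/16, so the A_2-coordinate is 1/8.
[A_1A_2P] = ½·(0·(3−(21/8)) + (-1)·(21/8−0) + (47/8)·(0−3)) = ½·(0 − 21/8 − 141/8) = -81/8, so the A_3-coordinate is 3/4.
Check: 1/8 + 1/8 + 3/4 = 1.

(1/8, 1/8, 3/4)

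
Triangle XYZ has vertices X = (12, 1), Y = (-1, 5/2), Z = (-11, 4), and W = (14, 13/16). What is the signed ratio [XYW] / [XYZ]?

1/8

[XYZ] = ½·(12·(5/2−4) + (-1)·(4−1) + (-11)·(1−(5/2))) = ½·(-18 − 3 + 33/2) = -9/4.
[XYW] = ½·(12·(5/2−(13/16)) + (-1)·(13/16−1) + 14·(1−(5/2))) = ½·(81/4 + 3/16 − 21) = -9/32, so the ratio is (-9/32)/(-9/4) = 1/8.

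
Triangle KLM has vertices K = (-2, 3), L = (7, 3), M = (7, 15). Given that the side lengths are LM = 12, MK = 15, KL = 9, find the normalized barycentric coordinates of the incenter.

(1/3, 5/12, 1/4)

The incenter has barycentric coordinates proportional to the opposite side lengths: (12 : 15 : 9).
Normalizing by 12+15+9 = 36 gives (1/3, 5/12, 1/4).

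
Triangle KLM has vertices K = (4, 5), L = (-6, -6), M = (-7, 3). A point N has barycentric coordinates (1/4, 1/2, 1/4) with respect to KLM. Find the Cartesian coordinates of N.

(-15/4, -1)

N = (1/4)·K + (1/2)·L + (1/4)·M.
x-coordinate: (1/4)·4 + (1/2)·(-6) + (1/4)·(-7) = -15/4.
y-coordinate: (1/4)·5 + (1/2)·(-6) + (1/4)·3 = -1.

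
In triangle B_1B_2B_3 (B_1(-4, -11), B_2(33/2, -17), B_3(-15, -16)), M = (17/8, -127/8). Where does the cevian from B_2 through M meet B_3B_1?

Barycentric coordinates of M with respect to B_1B_2B_3: (1/8, 1/2, 3/8).
On side B_3B_1 the B_2-coordinate is zero; dropping M's B_2-weight 1/2 and renormalizing the remaining 3/8 : 1/8 gives weights 3/4, 1/4 on B_3, B_1.
N = (3/4)·(-15, -16) + (1/4)·(-4, -11) = (-49/4, -59/4).

(-49/4, -59/4)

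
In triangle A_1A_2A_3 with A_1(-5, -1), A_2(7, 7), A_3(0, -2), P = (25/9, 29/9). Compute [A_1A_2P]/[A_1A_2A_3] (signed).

[A_1A_2A_3] = ½·((-5)·(7−(-2)) + 7·(-2−(-1)) + 0·(-1−7)) = ½·(-45 − 7 + 0) = -26.
[A_1A_2P] = ½·((-5)·(7−(29/9)) + 7·(29/9−(-1)) + (25/9)·(-1−7)) = ½·(-170/9 + 266/9 − 200/9) = -52/9, so the ratio is (-52/9)/(-26) = 2/9.

2/9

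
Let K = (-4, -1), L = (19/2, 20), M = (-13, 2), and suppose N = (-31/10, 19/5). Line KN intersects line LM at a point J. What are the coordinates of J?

(-7/4, 11)

Barycentric coordinates of N with respect to KLM: (3/5, 1/5, 1/5).
On side LM the K-coordinate is zero; dropping N's K-weight 3/5 and renormalizing the remaining 1/5 : 1/5 gives weights 1/2, 1/2 on L, M.
J = (1/2)·(19/2, 20) + (1/2)·(-13, 2) = (-7/4, 11).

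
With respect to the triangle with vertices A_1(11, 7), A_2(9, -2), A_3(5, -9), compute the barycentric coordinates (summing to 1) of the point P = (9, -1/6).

Signed area of the reference triangle: [A_1A_2A_3] = ½·(11·(-2−(-9)) + 9·(-9−7) + 5·(7−(-2))) = ½·(77 − 144 + 45) = -11.
[PA_2A_3] = ½·(9·(-2−(-9)) + 9·(-9−(-1/6)) + 5·(-1/6−(-2))) = ½·(63 − 159/2 + 55/6) = -11/3, so the A_1-coordinate is (-11/3)/(-11) = 1/3.
[A_1PA_3] = ½·(11·(-1/6−(-9)) + 9·(-9−7) + 5·(7−(-1/6))) = ½·(583/6 − 144 + 215/6) = -11/2, so the A_2-coordinate is 1/2.
[A_1A_2P] = ½·(11·(-2−(-1/6)) + 9·(-1/6−7) + 9·(7−(-2))) = ½·(-121/6 − 129/2 + 81) = -11/6, so the A_3-coordinate is 1/6.

(1/3, 1/2, 1/6)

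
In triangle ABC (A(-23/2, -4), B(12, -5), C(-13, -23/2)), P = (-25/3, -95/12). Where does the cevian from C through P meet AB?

(-11/3, -13/3)

Barycentric coordinates of P with respect to ABC: (1/3, 1/6, 1/2).
On side AB the C-coordinate is zero; dropping P's C-weight 1/2 and renormalizing the remaining 1/3 : 1/6 gives weights 2/3, 1/3 on A, B.
Q = (2/3)·(-23/2, -4) + (1/3)·(12, -5) = (-11/3, -13/3).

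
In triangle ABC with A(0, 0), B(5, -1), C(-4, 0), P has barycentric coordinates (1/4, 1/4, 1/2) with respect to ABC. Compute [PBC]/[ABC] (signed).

1/4

The signed ratio [PBC]/[ABC] equals the barycentric coordinate of P at vertex A, which is 1/4.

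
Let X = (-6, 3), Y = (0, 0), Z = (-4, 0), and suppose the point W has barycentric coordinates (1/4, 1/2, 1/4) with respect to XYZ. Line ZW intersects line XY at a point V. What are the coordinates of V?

Line ZW meets XY where the Z-coordinate vanishes; zeroing W's Z-weight and renormalizing leaves X, Y-weights 1/4 : 1/2 → (1/3, 2/3).
So V = (1/3)·X + (2/3)·Y = (-2, 1).

(-2, 1)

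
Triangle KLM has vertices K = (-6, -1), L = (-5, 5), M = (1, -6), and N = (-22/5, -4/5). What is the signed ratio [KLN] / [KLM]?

1/5

[KLM] = ½·((-6)·(5−(-6)) + (-5)·(-6−(-1)) + 1·(-1−5)) = ½·(-66 + 25 − 6) = -47/2.
[KLN] = ½·((-6)·(5−(-4/5)) + (-5)·(-4/5−(-1)) + (-22/5)·(-1−5)) = ½·(-174/5 − 1 + 132/5) = -47/10, so the ratio is (-47/10)/(-47/2) = 1/5.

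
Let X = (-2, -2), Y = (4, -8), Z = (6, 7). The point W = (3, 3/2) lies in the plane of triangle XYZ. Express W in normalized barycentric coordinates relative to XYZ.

Signed area of the reference triangle: [XYZ] = ½·((-2)·(-8−7) + 4·(7−(-2)) + 6·(-2−(-8))) = ½·(30 + 36 + 36) = 51.
[WYZ] = ½·(3·(-8−7) + 4·(7−(3/2)) + 6·(3/2−(-8))) = ½·(-45 + 22 + 57) = 17, so the X-coordinate is 17/51 = 1/3.
[XWZ] = ½·((-2)·(3/2−7) + 3·(7−(-2)) + 6·(-2−(3/2))) = ½·(11 + 27 − 21) = 17/2, so the Y-coordinate is 1/6.
[XYW] = ½·((-2)·(-8−(3/2)) + 4·(3/2−(-2)) + 3·(-2−(-8))) = ½·(19 + 14 + 18) = 51/2, so the Z-coordinate is 1/2.

(1/3, 1/6, 1/2)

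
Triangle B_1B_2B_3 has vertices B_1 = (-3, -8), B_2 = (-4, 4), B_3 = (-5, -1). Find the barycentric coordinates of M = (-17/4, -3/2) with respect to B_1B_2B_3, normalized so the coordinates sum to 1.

(1/4, 1/4, 1/2)

Signed area of the reference triangle: [B_1B_2B_3] = ½·((-3)·(4−(-1)) + (-4)·(-1−(-8)) + (-5)·(-8−4)) = ½·(-15 − 28 + 60) = 17/2.
[MB_2B_3] = ½·((-17/4)·(4−(-1)) + (-4)·(-1−(-3/2)) + (-5)·(-3/2−4)) = ½·(-85/4 − 2 + 55/2) = 17/8, so the B_1-coordinate is (17/8)/(17/2) = 1/4.
[B_1MB_3] = ½·((-3)·(-3/2−(-1)) + (-17/4)·(-1−(-8)) + (-5)·(-8−(-3/2))) = ½·(3/2 − 119/4 + 65/2) = 17/8, so the B_2-coordinate is 1/4.
[B_1B_2M] = ½·((-3)·(4−(-3/2)) + (-4)·(-3/2−(-8)) + (-17/4)·(-8−4)) = ½·(-33/2 − 26 + 51) = 17/4, so the B_3-coordinate is 1/2.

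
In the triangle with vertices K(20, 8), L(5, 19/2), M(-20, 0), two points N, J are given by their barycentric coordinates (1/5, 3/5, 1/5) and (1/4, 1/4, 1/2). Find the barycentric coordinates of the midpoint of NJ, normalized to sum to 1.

Since both coordinate triples sum to 1, the midpoint's barycentrics are the componentwise average.
(1/5+1/4)/2 = 9/40; similarly 17/40 and 7/20.

(9/40, 17/40, 7/20)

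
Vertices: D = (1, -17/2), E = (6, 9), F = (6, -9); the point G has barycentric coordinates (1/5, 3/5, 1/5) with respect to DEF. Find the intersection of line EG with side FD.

Line EG meets FD where the E-coordinate vanishes; zeroing G's E-weight and renormalizing leaves F, D-weights 1/5 : 1/5 → (1/2, 1/2).
So H = (1/2)·F + (1/2)·D = (7/2, -35/4).

(7/2, -35/4)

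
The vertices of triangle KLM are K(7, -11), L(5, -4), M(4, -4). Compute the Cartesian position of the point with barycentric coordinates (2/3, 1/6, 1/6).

(37/6, -26/3)

N = (2/3)·K + (1/6)·L + (1/6)·M.
x-coordinate: (2/3)·7 + (1/6)·5 + (1/6)·4 = 37/6.
y-coordinate: (2/3)·(-11) + (1/6)·(-4) + (1/6)·(-4) = -26/3.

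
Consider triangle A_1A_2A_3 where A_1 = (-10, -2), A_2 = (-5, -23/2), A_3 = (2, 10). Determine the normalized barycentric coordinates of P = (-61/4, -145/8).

(1, 3/4, -3/4)

Signed area of the reference triangle: [A_1A_2A_3] = ½·((-10)·(-23/2−10) + (-5)·(10−(-2)) + 2·(-2−(-23/2))) = ½·(215 − 60 + 19) = 87.
[PA_2A_3] = ½·((-61/4)·(-23/2−10) + (-5)·(10−(-145/8)) + 2·(-145/8−(-23/2))) = ½·(2623/8 − 1125/8 − 53/4) = 87, so the A_1-coordinate is 87/87 = 1.
[A_1PA_3] = ½·((-10)·(-145/8−10) + (-61/4)·(10−(-2)) + 2·(-2−(-145/8))) = ½·(1125/4 − 183 + 129/4) = 261/4, so the A_2-coordinate is 3/4.
[A_1A_2P] = ½·((-10)·(-23/2−(-145/8)) + (-5)·(-145/8−(-2)) + (-61/4)·(-2−(-23/2))) = ½·(-265/4 + 645/8 − 1159/8) = -261/4, so the A_3-coordinate is -3/4.
Check: 1 + 3/4 − 3/4 = 1.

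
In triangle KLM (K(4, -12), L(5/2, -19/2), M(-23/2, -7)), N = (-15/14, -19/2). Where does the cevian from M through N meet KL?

Barycentric coordinates of N with respect to KLM: (2/7, 3/7, 2/7).
On side KL the M-coordinate is zero; dropping N's M-weight 2/7 and renormalizing the remaining 2/7 : 3/7 gives weights 2/5, 3/5 on K, L.
J = (2/5)·(4, -12) + (3/5)·(5/2, -19/2) = (31/10, -21/2).

(31/10, -21/2)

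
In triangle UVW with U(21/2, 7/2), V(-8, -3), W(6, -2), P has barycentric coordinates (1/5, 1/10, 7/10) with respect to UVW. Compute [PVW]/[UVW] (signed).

The signed ratio [PVW]/[UVW] equals the barycentric coordinate of P at vertex U, which is 1/5.

1/5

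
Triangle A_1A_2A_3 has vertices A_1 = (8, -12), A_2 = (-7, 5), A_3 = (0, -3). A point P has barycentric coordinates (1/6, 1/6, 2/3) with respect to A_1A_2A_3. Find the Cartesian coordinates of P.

(1/6, -19/6)

P = (1/6)·A_1 + (1/6)·A_2 + (2/3)·A_3.
x-coordinate: (1/6)·8 + (1/6)·(-7) + (2/3)·0 = 1/6.
y-coordinate: (1/6)·(-12) + (1/6)·5 + (2/3)·(-3) = -19/6.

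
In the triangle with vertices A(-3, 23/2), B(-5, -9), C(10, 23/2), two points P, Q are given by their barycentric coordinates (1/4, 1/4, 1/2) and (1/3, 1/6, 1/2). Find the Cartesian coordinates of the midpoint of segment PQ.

Barycentric coordinates of the midpoint are the average: (7/24, 5/24, 1/2).
Converting: (7/24)·A + (5/24)·B + (1/2)·C = (37/12, 347/48).

(37/12, 347/48)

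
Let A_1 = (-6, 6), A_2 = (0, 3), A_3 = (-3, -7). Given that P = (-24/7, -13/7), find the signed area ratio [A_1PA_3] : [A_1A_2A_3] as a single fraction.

[A_1A_2A_3] = ½·((-6)·(3−(-7)) + 0·(-7−6) + (-3)·(6−3)) = ½·(-60 + 0 − 9) = -69/2.
[A_1PA_3] = ½·((-6)·(-13/7−(-7)) + (-24/7)·(-7−6) + (-3)·(6−(-13/7))) = ½·(-216/7 + 312/7 − 165/7) = -69/14, so the ratio is (-69/14)/(-69/2) = 1/7.

1/7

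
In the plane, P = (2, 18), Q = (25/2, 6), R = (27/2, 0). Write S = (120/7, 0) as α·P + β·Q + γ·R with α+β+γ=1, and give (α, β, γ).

(-3/7, 9/7, 1/7)

Signed area of the reference triangle: [PQR] = ½·(2·(6−0) + (25/2)·(0−18) + (27/2)·(18−6)) = ½·(12 − 225 + 162) = -51/2.
[SQR] = ½·((120/7)·(6−0) + (25/2)·(0−0) + (27/2)·(0−6)) = ½·(720/7 + 0 − 81) = 153/14, so the P-coordinate is (153/14)/(-51/2) = -3/7.
[PSR] = ½·(2·(0−0) + (120/7)·(0−18) + (27/2)·(18−0)) = ½·(0 − 2160/7 + 243) = -459/14, so the Q-coordinate is 9/7.
[PQS] = ½·(2·(6−0) + (25/2)·(0−18) + (120/7)·(18−6)) = ½·(12 − 225 + 1440/7) = -51/14, so the R-coordinate is 1/7.
Check: -3/7 + 9/7 + 1/7 = 1.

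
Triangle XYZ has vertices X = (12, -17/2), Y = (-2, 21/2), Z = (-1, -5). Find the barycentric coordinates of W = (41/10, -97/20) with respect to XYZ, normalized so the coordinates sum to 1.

(2/5, 1/10, 1/2)

Signed area of the reference triangle: [XYZ] = ½·(12·(21/2−(-5)) + (-2)·(-5−(-17/2)) + (-1)·(-17/2−(21/2))) = ½·(186 − 7 + 19) = 99.
[WYZ] = ½·((41/10)·(21/2−(-5)) + (-2)·(-5−(-97/20)) + (-1)·(-97/20−(21/2))) = ½·(1271/20 + 3/10 + 307/20) = 198/5, so the X-coordinate is (198/5)/99 = 2/5.
[XWZ] = ½·(12·(-97/20−(-5)) + (41/10)·(-5−(-17/2)) + (-1)·(-17/2−(-97/20))) = ½·(9/5 + 287/20 + 73/20) = 99/10, so the Y-coordinate is 1/10.
[XYW] = ½·(12·(21/2−(-97/20)) + (-2)·(-97/20−(-17/2)) + (41/10)·(-17/2−(21/2))) = ½·(921/5 − 73/10 − 779/10) = 99/2, so the Z-coordinate is 1/2.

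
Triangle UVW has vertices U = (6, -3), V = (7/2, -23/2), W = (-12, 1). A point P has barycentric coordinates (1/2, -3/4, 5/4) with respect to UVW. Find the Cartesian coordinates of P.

P = (1/2)·U + (-3/4)·V + (5/4)·W.
x-coordinate: (1/2)·6 + (-3/4)·(7/2) + (5/4)·(-12) = -117/8.
y-coordinate: (1/2)·(-3) + (-3/4)·(-23/2) + (5/4)·1 = 67/8.

(-117/8, 67/8)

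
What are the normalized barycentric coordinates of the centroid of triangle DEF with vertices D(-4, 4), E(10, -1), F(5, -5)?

The centroid is the average of the vertices, so each weight is 1/3.

(1/3, 1/3, 1/3)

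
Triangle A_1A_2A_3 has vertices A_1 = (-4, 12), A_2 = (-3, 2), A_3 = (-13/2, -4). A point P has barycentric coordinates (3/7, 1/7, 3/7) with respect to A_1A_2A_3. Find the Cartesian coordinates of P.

(-69/14, 26/7)

P = (3/7)·A_1 + (1/7)·A_2 + (3/7)·A_3.
x-coordinate: (3/7)·(-4) + (1/7)·(-3) + (3/7)·(-13/2) = -69/14.
y-coordinate: (3/7)·12 + (1/7)·2 + (3/7)·(-4) = 26/7.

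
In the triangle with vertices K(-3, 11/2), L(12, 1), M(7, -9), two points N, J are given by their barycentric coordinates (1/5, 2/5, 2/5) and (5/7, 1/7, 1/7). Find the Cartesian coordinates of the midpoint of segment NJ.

(53/14, 12/35)

Barycentric coordinates of the midpoint are the average: (16/35, 19/70, 19/70).
Converting: (16/35)·K + (19/70)·L + (19/70)·M = (53/14, 12/35).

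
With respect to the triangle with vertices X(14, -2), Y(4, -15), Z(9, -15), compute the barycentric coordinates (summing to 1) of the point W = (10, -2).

(1, 4/5, -4/5)

Signed area of the reference triangle: [XYZ] = ½·(14·(-15−(-15)) + 4·(-15−(-2)) + 9·(-2−(-15))) = ½·(0 − 52 + 117) = 65/2.
[WYZ] = ½·(10·(-15−(-15)) + 4·(-15−(-2)) + 9·(-2−(-15))) = ½·(0 − 52 + 117) = 65/2, so the X-coordinate is (65/2)/(65/2) = 1.
[XWZ] = ½·(14·(-2−(-15)) + 10·(-15−(-2)) + 9·(-2−(-2))) = ½·(182 − 130 + 0) = 26, so the Y-coordinate is 4/5.
[XYW] = ½·(14·(-15−(-2)) + 4·(-2−(-2)) + 10·(-2−(-15))) = ½·(-182 + 0 + 130) = -26, so the Z-coordinate is -4/5.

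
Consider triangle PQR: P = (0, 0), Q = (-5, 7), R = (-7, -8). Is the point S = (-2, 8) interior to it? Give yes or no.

Barycentric coordinates of S: (43/89, 72/89, -26/89).
The three coordinates are positive, positive, negative; a point is interior exactly when all three are positive.

no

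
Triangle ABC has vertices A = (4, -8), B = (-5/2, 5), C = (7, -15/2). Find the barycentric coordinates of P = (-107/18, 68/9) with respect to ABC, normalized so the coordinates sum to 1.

(4/9, 11/9, -2/3)

Signed area of the reference triangle: [ABC] = ½·(4·(5−(-15/2)) + (-5/2)·(-15/2−(-8)) + 7·(-8−5)) = ½·(50 − 5/4 − 91) = -169/8.
[PBC] = ½·((-107/18)·(5−(-15/2)) + (-5/2)·(-15/2−(68/9)) + 7·(68/9−5)) = ½·(-2675/36 + 1355/36 + 161/9) = -169/18, so the A-coordinate is (-169/18)/(-169/8) = 4/9.
[APC] = ½·(4·(68/9−(-15/2)) + (-107/18)·(-15/2−(-8)) + 7·(-8−(68/9))) = ½·(542/9 − 107/36 − 980/9) = -1859/72, so the B-coordinate is 11/9.
[ABP] = ½·(4·(5−(68/9)) + (-5/2)·(68/9−(-8)) + (-107/18)·(-8−5)) = ½·(-92/9 − 350/9 + 1391/18) = 169/12, so the C-coordinate is -2/3.
Check: 4/9 + 11/9 − 2/3 = 1.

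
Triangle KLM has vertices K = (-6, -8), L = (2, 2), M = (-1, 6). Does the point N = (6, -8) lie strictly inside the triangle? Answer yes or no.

Barycentric coordinates of N: (7/31, 84/31, -60/31).
The three coordinates are positive, positive, negative; a point is interior exactly when all three are positive.

no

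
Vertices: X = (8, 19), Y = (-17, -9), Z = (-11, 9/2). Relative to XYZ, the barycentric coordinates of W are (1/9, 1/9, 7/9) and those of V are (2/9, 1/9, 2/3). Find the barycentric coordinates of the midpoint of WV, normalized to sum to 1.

(1/6, 1/9, 13/18)

Since both coordinate triples sum to 1, the midpoint's barycentrics are the componentwise average.
(1/9+2/9)/2 = 1/6; similarly 1/9 and 13/18.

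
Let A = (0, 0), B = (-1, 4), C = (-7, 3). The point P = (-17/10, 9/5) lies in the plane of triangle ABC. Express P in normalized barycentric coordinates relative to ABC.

Signed area of the reference triangle: [ABC] = ½·(0·(4−3) + (-1)·(3−0) + (-7)·(0−4)) = ½·(0 − 3 + 28) = 25/2.
[PBC] = ½·((-17/10)·(4−3) + (-1)·(3−(9/5)) + (-7)·(9/5−4)) = ½·(-17/10 − 6/5 + 77/5) = 25/4, so the A-coordinate is (25/4)/(25/2) = 1/2.
[APC] = ½·(0·(9/5−3) + (-17/10)·(3−0) + (-7)·(0−(9/5))) = ½·(0 − 51/10 + 63/5) = 15/4, so the B-coordinate is 3/10.
[ABP] = ½·(0·(4−(9/5)) + (-1)·(9/5−0) + (-17/10)·(0−4)) = ½·(0 − 9/5 + 34/5) = 5/2, so the C-coordinate is 1/5.
Check: 1/2 + 3/10 + 1/5 = 1.

(1/2, 3/10, 1/5)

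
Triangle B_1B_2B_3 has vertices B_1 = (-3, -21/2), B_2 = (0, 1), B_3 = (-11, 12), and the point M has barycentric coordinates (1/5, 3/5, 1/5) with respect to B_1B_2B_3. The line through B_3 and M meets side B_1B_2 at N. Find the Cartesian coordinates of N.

Line B_3M meets B_1B_2 where the B_3-coordinate vanishes; zeroing M's B_3-weight and renormalizing leaves B_1, B_2-weights 1/5 : 3/5 → (1/4, 3/4).
So N = (1/4)·B_1 + (3/4)·B_2 = (-3/4, -15/8).

(-3/4, -15/8)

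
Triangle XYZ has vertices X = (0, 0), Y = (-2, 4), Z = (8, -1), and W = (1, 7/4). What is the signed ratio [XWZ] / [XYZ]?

1/2

[XYZ] = ½·(0·(4−(-1)) + (-2)·(-1−0) + 8·(0−4)) = ½·(0 + 2 − 32) = -15.
[XWZ] = ½·(0·(7/4−(-1)) + 1·(-1−0) + 8·(0−(7/4))) = ½·(0 − 1 − 14) = -15/2, so the ratio is (-15/2)/(-15) = 1/2.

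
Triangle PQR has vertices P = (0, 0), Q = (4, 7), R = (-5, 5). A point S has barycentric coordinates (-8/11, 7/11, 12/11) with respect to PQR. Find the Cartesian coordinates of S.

S = (-8/11)·P + (7/11)·Q + (12/11)·R.
x-coordinate: (-8/11)·0 + (7/11)·4 + (12/11)·(-5) = -32/11.
y-coordinate: (-8/11)·0 + (7/11)·7 + (12/11)·5 = 109/11.

(-32/11, 109/11)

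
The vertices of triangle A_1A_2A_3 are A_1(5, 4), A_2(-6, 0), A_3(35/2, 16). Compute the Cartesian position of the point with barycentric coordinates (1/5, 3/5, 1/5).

P = (1/5)·A_1 + (3/5)·A_2 + (1/5)·A_3.
x-coordinate: (1/5)·5 + (3/5)·(-6) + (1/5)·(35/2) = 9/10.
y-coordinate: (1/5)·4 + (3/5)·0 + (1/5)·16 = 4.

(9/10, 4)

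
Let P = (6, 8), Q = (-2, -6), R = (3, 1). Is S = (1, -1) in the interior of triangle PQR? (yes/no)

yes

Barycentric coordinates of S: (2/7, 4/7, 1/7).
The three coordinates are positive, positive, positive; a point is interior exactly when all three are positive.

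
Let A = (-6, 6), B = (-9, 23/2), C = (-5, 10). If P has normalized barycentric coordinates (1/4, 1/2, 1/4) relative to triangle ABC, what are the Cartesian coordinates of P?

P = (1/4)·A + (1/2)·B + (1/4)·C.
x-coordinate: (1/4)·(-6) + (1/2)·(-9) + (1/4)·(-5) = -29/4.
y-coordinate: (1/4)·6 + (1/2)·(23/2) + (1/4)·10 = 39/4.

(-29/4, 39/4)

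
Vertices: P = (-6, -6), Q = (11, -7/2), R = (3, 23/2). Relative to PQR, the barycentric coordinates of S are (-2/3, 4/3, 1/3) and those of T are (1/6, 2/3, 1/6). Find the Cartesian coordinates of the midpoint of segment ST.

(53/4, 7/8)

Barycentric coordinates of the midpoint are the average: (-1/4, 1, 1/4).
Converting: (-1/4)·P + 1·Q + (1/4)·R = (53/4, 7/8).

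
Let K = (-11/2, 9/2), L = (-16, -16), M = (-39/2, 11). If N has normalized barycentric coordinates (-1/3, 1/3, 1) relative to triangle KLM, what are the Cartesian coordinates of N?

N = (-1/3)·K + (1/3)·L + 1·M.
x-coordinate: (-1/3)·(-11/2) + (1/3)·(-16) + 1·(-39/2) = -23.
y-coordinate: (-1/3)·(9/2) + (1/3)·(-16) + 1·11 = 25/6.

(-23, 25/6)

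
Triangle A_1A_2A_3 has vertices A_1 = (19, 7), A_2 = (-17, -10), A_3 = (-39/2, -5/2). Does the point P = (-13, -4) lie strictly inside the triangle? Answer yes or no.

yes

Barycentric coordinates of P: (18/125, 239/625, 296/625).
The three coordinates are positive, positive, positive; a point is interior exactly when all three are positive.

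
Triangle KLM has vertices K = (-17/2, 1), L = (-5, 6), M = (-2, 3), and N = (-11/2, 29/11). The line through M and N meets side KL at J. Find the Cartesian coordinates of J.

(-15/2, 17/7)

Barycentric coordinates of N with respect to KLM: (5/11, 2/11, 4/11).
On side KL the M-coordinate is zero; dropping N's M-weight 4/11 and renormalizing the remaining 5/11 : 2/11 gives weights 5/7, 2/7 on K, L.
J = (5/7)·(-17/2, 1) + (2/7)·(-5, 6) = (-15/2, 17/7).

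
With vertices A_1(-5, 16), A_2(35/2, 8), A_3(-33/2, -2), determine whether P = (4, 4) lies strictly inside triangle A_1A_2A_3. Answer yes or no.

no

Barycentric coordinates of P: (-1/497, 300/497, 198/497).
The three coordinates are negative, positive, positive; a point is interior exactly when all three are positive.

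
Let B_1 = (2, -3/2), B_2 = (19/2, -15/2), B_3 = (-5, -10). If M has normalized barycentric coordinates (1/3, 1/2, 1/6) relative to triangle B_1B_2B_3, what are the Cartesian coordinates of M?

(55/12, -71/12)

M = (1/3)·B_1 + (1/2)·B_2 + (1/6)·B_3.
x-coordinate: (1/3)·2 + (1/2)·(19/2) + (1/6)·(-5) = 55/12.
y-coordinate: (1/3)·(-3/2) + (1/2)·(-15/2) + (1/6)·(-10) = -71/12.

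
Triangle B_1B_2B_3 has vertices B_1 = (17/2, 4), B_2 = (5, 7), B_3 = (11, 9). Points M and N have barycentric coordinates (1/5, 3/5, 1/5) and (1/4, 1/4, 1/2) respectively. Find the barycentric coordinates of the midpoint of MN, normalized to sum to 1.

Since both coordinate triples sum to 1, the midpoint's barycentrics are the componentwise average.
(1/5+1/4)/2 = 9/40; similarly 17/40 and 7/20.

(9/40, 17/40, 7/20)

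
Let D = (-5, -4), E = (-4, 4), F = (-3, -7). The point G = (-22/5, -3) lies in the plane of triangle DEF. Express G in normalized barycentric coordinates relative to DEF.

Signed area of the reference triangle: [DEF] = ½·((-5)·(4−(-7)) + (-4)·(-7−(-4)) + (-3)·(-4−4)) = ½·(-55 + 12 + 24) = -19/2.
[GEF] = ½·((-22/5)·(4−(-7)) + (-4)·(-7−(-3)) + (-3)·(-3−4)) = ½·(-242/5 + 16 + 21) = -57/10, so the D-coordinate is (-57/10)/(-19/2) = 3/5.
[DGF] = ½·((-5)·(-3−(-7)) + (-22/5)·(-7−(-4)) + (-3)·(-4−(-3))) = ½·(-20 + 66/5 + 3) = -19/10, so the E-coordinate is 1/5.
[DEG] = ½·((-5)·(4−(-3)) + (-4)·(-3−(-4)) + (-22/5)·(-4−4)) = ½·(-35 − 4 + 176/5) = -19/10, so the F-coordinate is 1/5.

(3/5, 1/5, 1/5)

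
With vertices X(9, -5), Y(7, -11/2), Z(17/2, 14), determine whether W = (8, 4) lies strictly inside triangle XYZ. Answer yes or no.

Barycentric coordinates of W: (7/51, 58/153, 74/153).
The three coordinates are positive, positive, positive; a point is interior exactly when all three are positive.

yes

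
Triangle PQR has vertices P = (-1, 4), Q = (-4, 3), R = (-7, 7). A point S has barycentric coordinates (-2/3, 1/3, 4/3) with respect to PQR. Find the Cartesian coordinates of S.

(-10, 23/3)

S = (-2/3)·P + (1/3)·Q + (4/3)·R.
x-coordinate: (-2/3)·(-1) + (1/3)·(-4) + (4/3)·(-7) = -10.
y-coordinate: (-2/3)·4 + (1/3)·3 + (4/3)·7 = 23/3.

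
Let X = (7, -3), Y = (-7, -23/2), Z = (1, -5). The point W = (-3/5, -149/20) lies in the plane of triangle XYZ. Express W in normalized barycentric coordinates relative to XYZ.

(2/5, 1/2, 1/10)

Signed area of the reference triangle: [XYZ] = ½·(7·(-23/2−(-5)) + (-7)·(-5−(-3)) + 1·(-3−(-23/2))) = ½·(-91/2 + 14 + 17/2) = -23/2.
[WYZ] = ½·((-3/5)·(-23/2−(-5)) + (-7)·(-5−(-149/20)) + 1·(-149/20−(-23/2))) = ½·(39/10 − 343/20 + 81/20) = -23/5, so the X-coordinate is (-23/5)/(-23/2) = 2/5.
[XWZ] = ½·(7·(-149/20−(-5)) + (-3/5)·(-5−(-3)) + 1·(-3−(-149/20))) = ½·(-343/20 + 6/5 + 89/20) = -23/4, so the Y-coordinate is 1/2.
[XYW] = ½·(7·(-23/2−(-149/20)) + (-7)·(-149/20−(-3)) + (-3/5)·(-3−(-23/2))) = ½·(-567/20 + 623/20 − 51/10) = -23/20, so the Z-coordinate is 1/10.
Check: 2/5 + 1/2 + 1/10 = 1.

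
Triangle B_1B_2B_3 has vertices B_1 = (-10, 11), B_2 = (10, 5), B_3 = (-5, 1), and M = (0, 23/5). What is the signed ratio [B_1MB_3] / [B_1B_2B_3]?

2/5

[B_1B_2B_3] = ½·((-10)·(5−1) + 10·(1−11) + (-5)·(11−5)) = ½·(-40 − 100 − 30) = -85.
[B_1MB_3] = ½·((-10)·(23/5−1) + 0·(1−11) + (-5)·(11−(23/5))) = ½·(-36 + 0 − 32) = -34, so the ratio is (-34)/(-85) = 2/5.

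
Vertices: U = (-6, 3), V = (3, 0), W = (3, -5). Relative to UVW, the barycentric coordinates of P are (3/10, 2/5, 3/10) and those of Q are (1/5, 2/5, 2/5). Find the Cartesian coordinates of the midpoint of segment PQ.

Barycentric coordinates of the midpoint are the average: (1/4, 2/5, 7/20).
Converting: (1/4)·U + (2/5)·V + (7/20)·W = (3/4, -1).

(3/4, -1)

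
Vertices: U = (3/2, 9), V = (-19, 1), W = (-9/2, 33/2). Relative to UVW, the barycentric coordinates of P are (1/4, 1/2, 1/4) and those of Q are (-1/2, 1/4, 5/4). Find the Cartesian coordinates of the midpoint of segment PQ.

(-171/16, 93/8)

Barycentric coordinates of the midpoint are the average: (-1/8, 3/8, 3/4).
Converting: (-1/8)·U + (3/8)·V + (3/4)·W = (-171/16, 93/8).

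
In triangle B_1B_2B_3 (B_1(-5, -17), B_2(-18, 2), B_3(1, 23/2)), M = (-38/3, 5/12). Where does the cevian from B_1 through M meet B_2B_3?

(-71/5, 39/10)

Barycentric coordinates of M with respect to B_1B_2B_3: (1/6, 2/3, 1/6).
On side B_2B_3 the B_1-coordinate is zero; dropping M's B_1-weight 1/6 and renormalizing the remaining 2/3 : 1/6 gives weights 4/5, 1/5 on B_2, B_3.
N = (4/5)·(-18, 2) + (1/5)·(1, 23/2) = (-71/5, 39/10).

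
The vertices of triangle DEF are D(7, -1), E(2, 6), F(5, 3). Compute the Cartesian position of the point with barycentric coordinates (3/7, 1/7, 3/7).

(38/7, 12/7)

G = (3/7)·D + (1/7)·E + (3/7)·F.
x-coordinate: (3/7)·7 + (1/7)·2 + (3/7)·5 = 38/7.
y-coordinate: (3/7)·(-1) + (1/7)·6 + (3/7)·3 = 12/7.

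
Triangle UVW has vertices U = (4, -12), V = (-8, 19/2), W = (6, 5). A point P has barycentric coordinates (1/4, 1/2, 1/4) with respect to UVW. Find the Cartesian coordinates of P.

P = (1/4)·U + (1/2)·V + (1/4)·W.
x-coordinate: (1/4)·4 + (1/2)·(-8) + (1/4)·6 = -3/2.
y-coordinate: (1/4)·(-12) + (1/2)·(19/2) + (1/4)·5 = 3.

(-3/2, 3)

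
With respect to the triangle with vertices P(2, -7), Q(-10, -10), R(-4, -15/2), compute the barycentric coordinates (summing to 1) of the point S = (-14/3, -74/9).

Signed area of the reference triangle: [PQR] = ½·(2·(-10−(-15/2)) + (-10)·(-15/2−(-7)) + (-4)·(-7−(-10))) = ½·(-5 + 5 − 12) = -6.
[SQR] = ½·((-14/3)·(-10−(-15/2)) + (-10)·(-15/2−(-74/9)) + (-4)·(-74/9−(-10))) = ½·(35/3 − 65/9 − 64/9) = -4/3, so the P-coordinate is (-4/3)/(-6) = 2/9.
[PSR] = ½·(2·(-74/9−(-15/2)) + (-14/3)·(-15/2−(-7)) + (-4)·(-7−(-74/9))) = ½·(-13/9 + 7/3 − 44/9) = -2, so the Q-coordinate is 1/3.
[PQS] = ½·(2·(-10−(-74/9)) + (-10)·(-74/9−(-7)) + (-14/3)·(-7−(-10))) = ½·(-32/9 + 110/9 − 14) = -8/3, so the R-coordinate is 4/9.

(2/9, 1/3, 4/9)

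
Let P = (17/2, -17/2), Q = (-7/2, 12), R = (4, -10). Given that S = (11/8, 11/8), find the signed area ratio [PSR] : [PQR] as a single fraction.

[PQR] = ½·((17/2)·(12−(-10)) + (-7/2)·(-10−(-17/2)) + 4·(-17/2−12)) = ½·(187 + 21/4 − 82) = 441/8.
[PSR] = ½·((17/2)·(11/8−(-10)) + (11/8)·(-10−(-17/2)) + 4·(-17/2−(11/8))) = ½·(1547/16 − 33/16 − 79/2) = 441/16, so the ratio is (441/16)/(441/8) = 1/2.

1/2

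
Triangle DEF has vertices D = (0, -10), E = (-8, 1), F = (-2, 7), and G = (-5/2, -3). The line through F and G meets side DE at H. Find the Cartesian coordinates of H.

Barycentric coordinates of G with respect to DEF: (1/2, 1/4, 1/4).
On side DE the F-coordinate is zero; dropping G's F-weight 1/4 and renormalizing the remaining 1/2 : 1/4 gives weights 2/3, 1/3 on D, E.
H = (2/3)·(0, -10) + (1/3)·(-8, 1) = (-8/3, -19/3).

(-8/3, -19/3)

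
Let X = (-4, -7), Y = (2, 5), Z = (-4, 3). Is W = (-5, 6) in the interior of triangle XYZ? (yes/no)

Barycentric coordinates of W: (-1/3, -1/6, 3/2).
The three coordinates are negative, negative, positive; a point is interior exactly when all three are positive.

no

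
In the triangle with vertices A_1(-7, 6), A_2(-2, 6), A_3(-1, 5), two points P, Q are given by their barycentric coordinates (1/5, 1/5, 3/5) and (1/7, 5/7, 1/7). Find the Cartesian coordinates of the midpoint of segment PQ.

Barycentric coordinates of the midpoint are the average: (6/35, 16/35, 13/35).
Converting: (6/35)·A_1 + (16/35)·A_2 + (13/35)·A_3 = (-87/35, 197/35).

(-87/35, 197/35)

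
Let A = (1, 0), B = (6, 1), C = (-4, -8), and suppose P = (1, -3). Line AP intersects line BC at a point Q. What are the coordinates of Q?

(1, -7/2)

Barycentric coordinates of P with respect to ABC: (1/7, 3/7, 3/7).
On side BC the A-coordinate is zero; dropping P's A-weight 1/7 and renormalizing the remaining 3/7 : 3/7 gives weights 1/2, 1/2 on B, C.
Q = (1/2)·(6, 1) + (1/2)·(-4, -8) = (1, -7/2).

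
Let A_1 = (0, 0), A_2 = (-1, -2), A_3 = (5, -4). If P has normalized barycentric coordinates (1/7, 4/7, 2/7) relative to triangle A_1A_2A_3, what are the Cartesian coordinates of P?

(6/7, -16/7)

P = (1/7)·A_1 + (4/7)·A_2 + (2/7)·A_3.
x-coordinate: (1/7)·0 + (4/7)·(-1) + (2/7)·5 = 6/7.
y-coordinate: (1/7)·0 + (4/7)·(-2) + (2/7)·(-4) = -16/7.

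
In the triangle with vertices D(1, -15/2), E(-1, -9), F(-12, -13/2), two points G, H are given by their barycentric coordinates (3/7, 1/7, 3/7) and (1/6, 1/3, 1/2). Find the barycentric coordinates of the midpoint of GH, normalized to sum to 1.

Since both coordinate triples sum to 1, the midpoint's barycentrics are the componentwise average.
(3/7+1/6)/2 = 25/84; similarly 5/21 and 13/28.

(25/84, 5/21, 13/28)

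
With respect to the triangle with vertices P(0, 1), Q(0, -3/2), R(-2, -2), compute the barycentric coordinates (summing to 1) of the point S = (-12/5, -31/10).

(-2/5, 1/5, 6/5)

Signed area of the reference triangle: [PQR] = ½·(0·(-3/2−(-2)) + 0·(-2−1) + (-2)·(1−(-3/2))) = ½·(0 + 0 − 5) = -5/2.
[SQR] = ½·((-12/5)·(-3/2−(-2)) + 0·(-2−(-31/10)) + (-2)·(-31/10−(-3/2))) = ½·(-6/5 + 0 + 16/5) = 1, so the P-coordinate is 1/(-5/2) = -2/5.
[PSR] = ½·(0·(-31/10−(-2)) + (-12/5)·(-2−1) + (-2)·(1−(-31/10))) = ½·(0 + 36/5 − 41/5) = -1/2, so the Q-coordinate is 1/5.
[PQS] = ½·(0·(-3/2−(-31/10)) + 0·(-31/10−1) + (-12/5)·(1−(-3/2))) = ½·(0 + 0 − 6) = -3, so the R-coordinate is 6/5.
Check: -2/5 + 1/5 + 6/5 = 1.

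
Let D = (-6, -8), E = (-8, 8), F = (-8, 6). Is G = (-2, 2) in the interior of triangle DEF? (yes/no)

Barycentric coordinates of G: (3, 19, -21).
The three coordinates are positive, positive, negative; a point is interior exactly when all three are positive.

no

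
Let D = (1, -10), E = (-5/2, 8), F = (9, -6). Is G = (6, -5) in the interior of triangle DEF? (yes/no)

yes

Barycentric coordinates of G: (61/316, 10/79, 215/316).
The three coordinates are positive, positive, positive; a point is interior exactly when all three are positive.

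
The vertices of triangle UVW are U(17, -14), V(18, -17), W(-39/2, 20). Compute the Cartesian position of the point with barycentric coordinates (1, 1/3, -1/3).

P = 1·U + (1/3)·V + (-1/3)·W.
x-coordinate: 1·17 + (1/3)·18 + (-1/3)·(-39/2) = 59/2.
y-coordinate: 1·(-14) + (1/3)·(-17) + (-1/3)·20 = -79/3.

(59/2, -79/3)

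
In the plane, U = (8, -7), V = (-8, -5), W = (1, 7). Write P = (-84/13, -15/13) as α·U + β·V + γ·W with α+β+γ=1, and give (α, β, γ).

Signed area of the reference triangle: [UVW] = ½·(8·(-5−7) + (-8)·(7−(-7)) + 1·(-7−(-5))) = ½·(-96 − 112 − 2) = -105.
[PVW] = ½·((-84/13)·(-5−7) + (-8)·(7−(-15/13)) + 1·(-15/13−(-5))) = ½·(1008/13 − 848/13 + 50/13) = 105/13, so the U-coordinate is (105/13)/(-105) = -1/13.
[UPW] = ½·(8·(-15/13−7) + (-84/13)·(7−(-7)) + 1·(-7−(-15/13))) = ½·(-848/13 − 1176/13 − 76/13) = -1050/13, so the V-coordinate is 10/13.
[UVP] = ½·(8·(-5−(-15/13)) + (-8)·(-15/13−(-7)) + (-84/13)·(-7−(-5))) = ½·(-400/13 − 608/13 + 168/13) = -420/13, so the W-coordinate is 4/13.
Check: -1/13 + 10/13 + 4/13 = 1.

(-1/13, 10/13, 4/13)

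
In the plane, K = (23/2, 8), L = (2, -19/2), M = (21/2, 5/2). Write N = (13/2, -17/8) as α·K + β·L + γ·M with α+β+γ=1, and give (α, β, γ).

(1/4, 1/2, 1/4)

Signed area of the reference triangle: [KLM] = ½·((23/2)·(-19/2−(5/2)) + 2·(5/2−8) + (21/2)·(8−(-19/2))) = ½·(-138 − 11 + 735/4) = 139/8.
[NLM] = ½·((13/2)·(-19/2−(5/2)) + 2·(5/2−(-17/8)) + (21/2)·(-17/8−(-19/2))) = ½·(-78 + 37/4 + 1239/16) = 139/32, so the K-coordinate is (139/32)/(139/8) = 1/4.
[KNM] = ½·((23/2)·(-17/8−(5/2)) + (13/2)·(5/2−8) + (21/2)·(8−(-17/8))) = ½·(-851/16 − 143/4 + 1701/16) = 139/16, so the L-coordinate is 1/2.
[KLN] = ½·((23/2)·(-19/2−(-17/8)) + 2·(-17/8−8) + (13/2)·(8−(-19/2))) = ½·(-1357/16 − 81/4 + 455/4) = 139/32, so the M-coordinate is 1/4.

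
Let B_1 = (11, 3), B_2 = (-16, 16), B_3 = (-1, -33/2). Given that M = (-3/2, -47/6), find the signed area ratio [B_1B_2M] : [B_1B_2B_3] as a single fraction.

[B_1B_2B_3] = ½·(11·(16−(-33/2)) + (-16)·(-33/2−3) + (-1)·(3−16)) = ½·(715/2 + 312 + 13) = 1365/4.
[B_1B_2M] = ½·(11·(16−(-47/6)) + (-16)·(-47/6−3) + (-3/2)·(3−16)) = ½·(1573/6 + 520/3 + 39/2) = 455/2, so the ratio is (455/2)/(1365/4) = 2/3.

2/3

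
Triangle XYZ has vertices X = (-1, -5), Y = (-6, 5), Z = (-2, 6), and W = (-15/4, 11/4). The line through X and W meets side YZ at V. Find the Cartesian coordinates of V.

Barycentric coordinates of W with respect to XYZ: (1/4, 1/2, 1/4).
On side YZ the X-coordinate is zero; dropping W's X-weight 1/4 and renormalizing the remaining 1/2 : 1/4 gives weights 2/3, 1/3 on Y, Z.
V = (2/3)·(-6, 5) + (1/3)·(-2, 6) = (-14/3, 16/3).

(-14/3, 16/3)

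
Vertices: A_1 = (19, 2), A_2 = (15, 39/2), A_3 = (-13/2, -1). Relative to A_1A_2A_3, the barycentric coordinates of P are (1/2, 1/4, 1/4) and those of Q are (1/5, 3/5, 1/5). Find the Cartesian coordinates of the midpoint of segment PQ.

(185/16, 701/80)

Barycentric coordinates of the midpoint are the average: (7/20, 17/40, 9/40).
Converting: (7/20)·A_1 + (17/40)·A_2 + (9/40)·A_3 = (185/16, 701/80).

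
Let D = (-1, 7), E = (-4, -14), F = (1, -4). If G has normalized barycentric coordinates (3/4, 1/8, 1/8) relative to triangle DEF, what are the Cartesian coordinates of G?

G = (3/4)·D + (1/8)·E + (1/8)·F.
x-coordinate: (3/4)·(-1) + (1/8)·(-4) + (1/8)·1 = -9/8.
y-coordinate: (3/4)·7 + (1/8)·(-14) + (1/8)·(-4) = 3.

(-9/8, 3)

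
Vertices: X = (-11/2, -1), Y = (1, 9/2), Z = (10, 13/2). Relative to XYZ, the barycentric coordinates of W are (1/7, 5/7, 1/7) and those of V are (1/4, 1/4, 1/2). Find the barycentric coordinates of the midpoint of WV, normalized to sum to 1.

(11/56, 27/56, 9/28)

Since both coordinate triples sum to 1, the midpoint's barycentrics are the componentwise average.
(1/7+1/4)/2 = 11/56; similarly 27/56 and 9/28.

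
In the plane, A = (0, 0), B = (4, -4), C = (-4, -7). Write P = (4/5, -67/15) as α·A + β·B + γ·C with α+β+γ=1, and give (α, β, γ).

Signed area of the reference triangle: [ABC] = ½·(0·(-4−(-7)) + 4·(-7−0) + (-4)·(0−(-4))) = ½·(0 − 28 − 16) = -22.
[PBC] = ½·((4/5)·(-4−(-7)) + 4·(-7−(-67/15)) + (-4)·(-67/15−(-4))) = ½·(12/5 − 152/15 + 28/15) = -44/15, so the A-coordinate is (-44/15)/(-22) = 2/15.
[APC] = ½·(0·(-67/15−(-7)) + (4/5)·(-7−0) + (-4)·(0−(-67/15))) = ½·(0 − 28/5 − 268/15) = -176/15, so the B-coordinate is 8/15.
[ABP] = ½·(0·(-4−(-67/15)) + 4·(-67/15−0) + (4/5)·(0−(-4))) = ½·(0 − 268/15 + 16/5) = -22/3, so the C-coordinate is 1/3.

(2/15, 8/15, 1/3)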